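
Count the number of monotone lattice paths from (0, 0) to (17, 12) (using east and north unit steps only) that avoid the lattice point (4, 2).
Number of paths = 34734945

Total paths from (0, 0) to (17, 12): C(29, 17) = 51895935. Paths through (4, 2): (paths (0, 0) → (4, 2)) × (paths (4, 2) → (17, 12)) = C(6, 4) · C(23, 13) = 15 · 1144066 = 17160990. Avoidance count = 51895935 − 17160990 = 34734945.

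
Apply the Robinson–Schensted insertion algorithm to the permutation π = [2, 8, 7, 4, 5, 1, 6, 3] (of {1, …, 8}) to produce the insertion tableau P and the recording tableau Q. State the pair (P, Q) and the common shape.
P = [1, 3, 5, 6] / [2, 4] / [7] / [8];  Q = [1, 2, 5, 7] / [3, 8] / [4] / [6];  common shape = (4, 2, 1, 1)

Row-insert the values π_1, π_2, … into P one at a time, bumping the leftmost entry strictly greater than the inserted value down to the next row. The recording tableau Q records, in position (i, j), the step at which that cell was added to P.
  Insert 2 (step 1): P = [2];  Q = [1]
  Insert 8 (step 2): P = [2, 8];  Q = [1, 2]
  Insert 7 (step 3): P = [2, 7] / [8];  Q = [1, 2] / [3]
  Insert 4 (step 4): P = [2, 4] / [7] / [8];  Q = [1, 2] / [3] / [4]
  Insert 5 (step 5): P = [2, 4, 5] / [7] / [8];  Q = [1, 2, 5] / [3] / [4]
  Insert 1 (step 6): P = [1, 4, 5] / [2] / [7] / [8];  Q = [1, 2, 5] / [3] / [4] / [6]
  Insert 6 (step 7): P = [1, 4, 5, 6] / [2] / [7] / [8];  Q = [1, 2, 5, 7] / [3] / [4] / [6]
  Insert 3 (step 8): P = [1, 3, 5, 6] / [2, 4] / [7] / [8];  Q = [1, 2, 5, 7] / [3, 8] / [4] / [6]
Final shape: (4, 2, 1, 1).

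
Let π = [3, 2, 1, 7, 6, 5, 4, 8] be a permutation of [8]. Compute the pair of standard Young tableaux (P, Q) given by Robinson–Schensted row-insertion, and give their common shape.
P = [1, 4, 8] / [2, 5] / [3, 6] / [7];  Q = [1, 4, 8] / [2, 5] / [3, 6] / [7];  common shape = (3, 2, 2, 1)

Row-insert the values π_1, π_2, … into P one at a time, bumping the leftmost entry strictly greater than the inserted value down to the next row. The recording tableau Q records, in position (i, j), the step at which that cell was added to P.
  Insert 3 (step 1): P = [3];  Q = [1]
  Insert 2 (step 2): P = [2] / [3];  Q = [1] / [2]
  Insert 1 (step 3): P = [1] / [2] / [3];  Q = [1] / [2] / [3]
  Insert 7 (step 4): P = [1, 7] / [2] / [3];  Q = [1, 4] / [2] / [3]
  Insert 6 (step 5): P = [1, 6] / [2, 7] / [3];  Q = [1, 4] / [2, 5] / [3]
  Insert 5 (step 6): P = [1, 5] / [2, 6] / [3, 7];  Q = [1, 4] / [2, 5] / [3, 6]
  Insert 4 (step 7): P = [1, 4] / [2, 5] / [3, 6] / [7];  Q = [1, 4] / [2, 5] / [3, 6] / [7]
  Insert 8 (step 8): P = [1, 4, 8] / [2, 5] / [3, 6] / [7];  Q = [1, 4, 8] / [2, 5] / [3, 6] / [7]
Final shape: (3, 2, 2, 1).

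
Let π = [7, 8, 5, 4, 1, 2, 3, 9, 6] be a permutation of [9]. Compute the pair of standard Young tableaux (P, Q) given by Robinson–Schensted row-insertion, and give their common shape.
P = [1, 2, 3, 6] / [4, 8, 9] / [5] / [7];  Q = [1, 2, 7, 8] / [3, 6, 9] / [4] / [5];  common shape = (4, 3, 1, 1)

Row-insert the values π_1, π_2, … into P one at a time, bumping the leftmost entry strictly greater than the inserted value down to the next row. The recording tableau Q records, in position (i, j), the step at which that cell was added to P.
  Insert 7 (step 1): P = [7];  Q = [1]
  Insert 8 (step 2): P = [7, 8];  Q = [1, 2]
  Insert 5 (step 3): P = [5, 8] / [7];  Q = [1, 2] / [3]
  Insert 4 (step 4): P = [4, 8] / [5] / [7];  Q = [1, 2] / [3] / [4]
  Insert 1 (step 5): P = [1, 8] / [4] / [5] / [7];  Q = [1, 2] / [3] / [4] / [5]
  Insert 2 (step 6): P = [1, 2] / [4, 8] / [5] / [7];  Q = [1, 2] / [3, 6] / [4] / [5]
  Insert 3 (step 7): P = [1, 2, 3] / [4, 8] / [5] / [7];  Q = [1, 2, 7] / [3, 6] / [4] / [5]
  Insert 9 (step 8): P = [1, 2, 3, 9] / [4, 8] / [5] / [7];  Q = [1, 2, 7, 8] / [3, 6] / [4] / [5]
  Insert 6 (step 9): P = [1, 2, 3, 6] / [4, 8, 9] / [5] / [7];  Q = [1, 2, 7, 8] / [3, 6, 9] / [4] / [5]
Final shape: (4, 3, 1, 1).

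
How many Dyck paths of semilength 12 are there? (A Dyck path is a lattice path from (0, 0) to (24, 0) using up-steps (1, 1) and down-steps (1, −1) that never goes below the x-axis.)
C_12 = 208012

These Dyck paths are counted by the Catalan number C_n = (1/(n + 1)) · C(2n, n). For n = 12: C_12 = (1/13) · C(24, 12) = 2704156/13 = 208012.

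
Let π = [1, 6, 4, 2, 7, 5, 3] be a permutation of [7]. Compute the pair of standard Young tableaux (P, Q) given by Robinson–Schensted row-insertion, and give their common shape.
P = [1, 2, 3] / [4, 5] / [6, 7];  Q = [1, 2, 5] / [3, 6] / [4, 7];  common shape = (3, 2, 2)

Row-insert the values π_1, π_2, … into P one at a time, bumping the leftmost entry strictly greater than the inserted value down to the next row. The recording tableau Q records, in position (i, j), the step at which that cell was added to P.
  Insert 1 (step 1): P = [1];  Q = [1]
  Insert 6 (step 2): P = [1, 6];  Q = [1, 2]
  Insert 4 (step 3): P = [1, 4] / [6];  Q = [1, 2] / [3]
  Insert 2 (step 4): P = [1, 2] / [4] / [6];  Q = [1, 2] / [3] / [4]
  Insert 7 (step 5): P = [1, 2, 7] / [4] / [6];  Q = [1, 2, 5] / [3] / [4]
  Insert 5 (step 6): P = [1, 2, 5] / [4, 7] / [6];  Q = [1, 2, 5] / [3, 6] / [4]
  Insert 3 (step 7): P = [1, 2, 3] / [4, 5] / [6, 7];  Q = [1, 2, 5] / [3, 6] / [4, 7]
Final shape: (3, 2, 2).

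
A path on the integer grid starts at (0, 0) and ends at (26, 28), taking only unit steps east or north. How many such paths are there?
Number of paths = 1877405874732108

A monotone lattice path from (0, 0) to (26, 28) consists of 26 east steps and 28 north steps in some order, so it is determined by which 26 of the 54 steps are east. The count is C(54, 26) = 1877405874732108.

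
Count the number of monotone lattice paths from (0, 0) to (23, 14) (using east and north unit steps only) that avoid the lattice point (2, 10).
Number of paths = 6106251900

Total paths from (0, 0) to (23, 14): C(37, 23) = 6107086800. Paths through (2, 10): (paths (0, 0) → (2, 10)) × (paths (2, 10) → (23, 14)) = C(12, 2) · C(25, 21) = 66 · 12650 = 834900. Avoidance count = 6107086800 − 834900 = 6106251900.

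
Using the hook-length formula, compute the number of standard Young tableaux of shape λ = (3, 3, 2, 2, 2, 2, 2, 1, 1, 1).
# SYT of shape (3, 3, 2, 2, 2, 2, 2, 1, 1, 1) = 755820

Hook-length formula: f^λ = n! / Π hook(c), product over all cells c of the Young diagram. For λ = (3, 3, 2, 2, 2, 2, 2, 1, 1, 1), n = 19 boxes. Hook lengths by row (left-to-right, top-to-bottom): [12, 8, 2]; [11, 7, 1]; [9, 5]; [8, 4]; [7, 3]; [6, 2]; [5, 1]; [3]; [2]; [1]. Product of hooks = 160944537600. So f^λ = 19! / 160944537600 = 121645100408832000 / 160944537600 = 755820.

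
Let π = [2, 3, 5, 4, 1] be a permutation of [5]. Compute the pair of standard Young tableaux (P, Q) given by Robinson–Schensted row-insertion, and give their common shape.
P = [1, 3, 4] / [2] / [5];  Q = [1, 2, 3] / [4] / [5];  common shape = (3, 1, 1)

Row-insert the values π_1, π_2, … into P one at a time, bumping the leftmost entry strictly greater than the inserted value down to the next row. The recording tableau Q records, in position (i, j), the step at which that cell was added to P.
  Insert 2 (step 1): P = [2];  Q = [1]
  Insert 3 (step 2): P = [2, 3];  Q = [1, 2]
  Insert 5 (step 3): P = [2, 3, 5];  Q = [1, 2, 3]
  Insert 4 (step 4): P = [2, 3, 4] / [5];  Q = [1, 2, 3] / [4]
  Insert 1 (step 5): P = [1, 3, 4] / [2] / [5];  Q = [1, 2, 3] / [4] / [5]
Final shape: (3, 1, 1).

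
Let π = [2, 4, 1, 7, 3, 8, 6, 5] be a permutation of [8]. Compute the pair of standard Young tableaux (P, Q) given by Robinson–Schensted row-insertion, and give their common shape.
P = [1, 3, 5, 8] / [2, 4, 6] / [7];  Q = [1, 2, 4, 6] / [3, 5, 7] / [8];  common shape = (4, 3, 1)

Row-insert the values π_1, π_2, … into P one at a time, bumping the leftmost entry strictly greater than the inserted value down to the next row. The recording tableau Q records, in position (i, j), the step at which that cell was added to P.
  Insert 2 (step 1): P = [2];  Q = [1]
  Insert 4 (step 2): P = [2, 4];  Q = [1, 2]
  Insert 1 (step 3): P = [1, 4] / [2];  Q = [1, 2] / [3]
  Insert 7 (step 4): P = [1, 4, 7] / [2];  Q = [1, 2, 4] / [3]
  Insert 3 (step 5): P = [1, 3, 7] / [2, 4];  Q = [1, 2, 4] / [3, 5]
  Insert 8 (step 6): P = [1, 3, 7, 8] / [2, 4];  Q = [1, 2, 4, 6] / [3, 5]
  Insert 6 (step 7): P = [1, 3, 6, 8] / [2, 4, 7];  Q = [1, 2, 4, 6] / [3, 5, 7]
  Insert 5 (step 8): P = [1, 3, 5, 8] / [2, 4, 6] / [7];  Q = [1, 2, 4, 6] / [3, 5, 7] / [8]
Final shape: (4, 3, 1).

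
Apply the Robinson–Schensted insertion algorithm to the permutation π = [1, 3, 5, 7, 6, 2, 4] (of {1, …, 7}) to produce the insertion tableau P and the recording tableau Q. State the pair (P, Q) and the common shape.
P = [1, 2, 4, 6] / [3, 5] / [7];  Q = [1, 2, 3, 4] / [5, 7] / [6];  common shape = (4, 2, 1)

Row-insert the values π_1, π_2, … into P one at a time, bumping the leftmost entry strictly greater than the inserted value down to the next row. The recording tableau Q records, in position (i, j), the step at which that cell was added to P.
  Insert 1 (step 1): P = [1];  Q = [1]
  Insert 3 (step 2): P = [1, 3];  Q = [1, 2]
  Insert 5 (step 3): P = [1, 3, 5];  Q = [1, 2, 3]
  Insert 7 (step 4): P = [1, 3, 5, 7];  Q = [1, 2, 3, 4]
  Insert 6 (step 5): P = [1, 3, 5, 6] / [7];  Q = [1, 2, 3, 4] / [5]
  Insert 2 (step 6): P = [1, 2, 5, 6] / [3] / [7];  Q = [1, 2, 3, 4] / [5] / [6]
  Insert 4 (step 7): P = [1, 2, 4, 6] / [3, 5] / [7];  Q = [1, 2, 3, 4] / [5, 7] / [6]
Final shape: (4, 2, 1).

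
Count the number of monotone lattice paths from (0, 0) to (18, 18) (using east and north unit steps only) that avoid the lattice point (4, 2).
Number of paths = 6893795175

Total paths from (0, 0) to (18, 18): C(36, 18) = 9075135300. Paths through (4, 2): (paths (0, 0) → (4, 2)) × (paths (4, 2) → (18, 18)) = C(6, 4) · C(30, 14) = 15 · 145422675 = 2181340125. Avoidance count = 9075135300 − 2181340125 = 6893795175.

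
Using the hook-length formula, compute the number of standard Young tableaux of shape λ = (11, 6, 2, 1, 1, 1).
# SYT of shape (11, 6, 2, 1, 1, 1) = 224062839

Hook-length formula: f^λ = n! / Π hook(c), product over all cells c of the Young diagram. For λ = (11, 6, 2, 1, 1, 1), n = 22 boxes. Hook lengths by row (left-to-right, top-to-bottom): [16, 12, 10, 9, 8, 7, 5, 4, 3, 2, 1]; [10, 6, 4, 3, 2, 1]; [5, 1]; [3]; [2]; [1]. Product of hooks = 5016453120000. So f^λ = 22! / 5016453120000 = 1124000727777607680000 / 5016453120000 = 224062839.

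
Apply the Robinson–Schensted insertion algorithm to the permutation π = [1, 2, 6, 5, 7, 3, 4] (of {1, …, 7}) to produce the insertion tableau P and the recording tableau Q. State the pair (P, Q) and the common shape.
P = [1, 2, 3, 4] / [5, 7] / [6];  Q = [1, 2, 3, 5] / [4, 7] / [6];  common shape = (4, 2, 1)

Row-insert the values π_1, π_2, … into P one at a time, bumping the leftmost entry strictly greater than the inserted value down to the next row. The recording tableau Q records, in position (i, j), the step at which that cell was added to P.
  Insert 1 (step 1): P = [1];  Q = [1]
  Insert 2 (step 2): P = [1, 2];  Q = [1, 2]
  Insert 6 (step 3): P = [1, 2, 6];  Q = [1, 2, 3]
  Insert 5 (step 4): P = [1, 2, 5] / [6];  Q = [1, 2, 3] / [4]
  Insert 7 (step 5): P = [1, 2, 5, 7] / [6];  Q = [1, 2, 3, 5] / [4]
  Insert 3 (step 6): P = [1, 2, 3, 7] / [5] / [6];  Q = [1, 2, 3, 5] / [4] / [6]
  Insert 4 (step 7): P = [1, 2, 3, 4] / [5, 7] / [6];  Q = [1, 2, 3, 5] / [4, 7] / [6]
Final shape: (4, 2, 1).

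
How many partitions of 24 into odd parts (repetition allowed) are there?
p_odd(24) = 122

Enumerate partitions using only odd parts via the recurrence o(n, m) = o(n, m−2) + o(n−m, m) over odd m, starting from the largest odd part ≤ n. This gives p_odd(24) = 122. (Euler's theorem: equals the count of distinct-part partitions.)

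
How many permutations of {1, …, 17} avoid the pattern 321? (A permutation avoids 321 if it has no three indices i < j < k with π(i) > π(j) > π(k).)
C_17 = 129644790

These 321-avoiding permutations are counted by the Catalan number C_n = (1/(n + 1)) · C(2n, n). For n = 17: C_17 = (1/18) · C(34, 17) = 2333606220/18 = 129644790.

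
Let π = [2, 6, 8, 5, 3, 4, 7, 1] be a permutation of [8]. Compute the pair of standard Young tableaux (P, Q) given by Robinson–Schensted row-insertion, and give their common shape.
P = [1, 3, 4, 7] / [2, 8] / [5] / [6];  Q = [1, 2, 3, 7] / [4, 6] / [5] / [8];  common shape = (4, 2, 1, 1)

Row-insert the values π_1, π_2, … into P one at a time, bumping the leftmost entry strictly greater than the inserted value down to the next row. The recording tableau Q records, in position (i, j), the step at which that cell was added to P.
  Insert 2 (step 1): P = [2];  Q = [1]
  Insert 6 (step 2): P = [2, 6];  Q = [1, 2]
  Insert 8 (step 3): P = [2, 6, 8];  Q = [1, 2, 3]
  Insert 5 (step 4): P = [2, 5, 8] / [6];  Q = [1, 2, 3] / [4]
  Insert 3 (step 5): P = [2, 3, 8] / [5] / [6];  Q = [1, 2, 3] / [4] / [5]
  Insert 4 (step 6): P = [2, 3, 4] / [5, 8] / [6];  Q = [1, 2, 3] / [4, 6] / [5]
  Insert 7 (step 7): P = [2, 3, 4, 7] / [5, 8] / [6];  Q = [1, 2, 3, 7] / [4, 6] / [5]
  Insert 1 (step 8): P = [1, 3, 4, 7] / [2, 8] / [5] / [6];  Q = [1, 2, 3, 7] / [4, 6] / [5] / [8]
Final shape: (4, 2, 1, 1).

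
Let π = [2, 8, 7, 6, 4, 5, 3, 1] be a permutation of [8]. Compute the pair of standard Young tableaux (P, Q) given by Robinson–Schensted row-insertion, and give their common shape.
P = [1, 3, 5] / [2] / [4] / [6] / [7] / [8];  Q = [1, 2, 6] / [3] / [4] / [5] / [7] / [8];  common shape = (3, 1, 1, 1, 1, 1)

Row-insert the values π_1, π_2, … into P one at a time, bumping the leftmost entry strictly greater than the inserted value down to the next row. The recording tableau Q records, in position (i, j), the step at which that cell was added to P.
  Insert 2 (step 1): P = [2];  Q = [1]
  Insert 8 (step 2): P = [2, 8];  Q = [1, 2]
  Insert 7 (step 3): P = [2, 7] / [8];  Q = [1, 2] / [3]
  Insert 6 (step 4): P = [2, 6] / [7] / [8];  Q = [1, 2] / [3] / [4]
  Insert 4 (step 5): P = [2, 4] / [6] / [7] / [8];  Q = [1, 2] / [3] / [4] / [5]
  Insert 5 (step 6): P = [2, 4, 5] / [6] / [7] / [8];  Q = [1, 2, 6] / [3] / [4] / [5]
  Insert 3 (step 7): P = [2, 3, 5] / [4] / [6] / [7] / [8];  Q = [1, 2, 6] / [3] / [4] / [5] / [7]
  Insert 1 (step 8): P = [1, 3, 5] / [2] / [4] / [6] / [7] / [8];  Q = [1, 2, 6] / [3] / [4] / [5] / [7] / [8]
Final shape: (3, 1, 1, 1, 1, 1).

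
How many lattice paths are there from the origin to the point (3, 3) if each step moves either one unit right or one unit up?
Number of paths = 20

A monotone lattice path from (0, 0) to (3, 3) consists of 3 east steps and 3 north steps in some order, so it is determined by which 3 of the 6 steps are east. The count is C(6, 3) = 20.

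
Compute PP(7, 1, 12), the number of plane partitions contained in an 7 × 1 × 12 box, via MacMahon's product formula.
PP(7, 1, 12) = 50388

Evaluate the triple product over i = 1..7, j = 1..1, k = 1..12. The factors are (2/1) · (3/2) · (4/3) · (5/4) · (6/5) · (7/6) · (8/7) · (9/8) · … (84 factors total). The numerators and denominators telescope so the product is an integer; carrying out the multiplication exactly gives PP(7, 1, 12) = 50388.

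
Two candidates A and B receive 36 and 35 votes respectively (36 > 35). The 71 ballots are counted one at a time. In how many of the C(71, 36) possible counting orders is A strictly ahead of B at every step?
Strict-lead orderings = 3116285494907301262

Total orderings of the 71 votes with 36 for A: C(71, 36) = 221256270138418389602. By the Bertrand ballot formula (Cycle Lemma / reflection principle), the number of orderings in which A is strictly ahead of B throughout is (p − q)/(p + q) · C(p + q, p) = (36 − 35)/(36 + 35) · 221256270138418389602 = 3116285494907301262.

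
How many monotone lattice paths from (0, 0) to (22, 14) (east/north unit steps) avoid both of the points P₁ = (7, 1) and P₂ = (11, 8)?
Number of paths = 2594029728

Inclusion–exclusion. Total paths: C(36, 22) = 3796297200. Through P₁: C(8, 7)·C(28, 15) = 299537280. Through P₂: C(19, 11)·C(17, 11) = 935402832. Since P₁ is strictly southwest of P₂, a monotone path through both must visit P₁ then P₂; paths through both = C(8, 7)·C(11, 4)·C(17, 11) = 32672640. Avoid both = 3796297200 − 299537280 − 935402832 + 32672640 = 2594029728.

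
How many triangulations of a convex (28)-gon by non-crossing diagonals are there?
C_26 = 18367353072152

These polygon triangulations are counted by the Catalan number C_n = (1/(n + 1)) · C(2n, n). For n = 26: C_26 = (1/27) · C(52, 26) = 495918532948104/27 = 18367353072152.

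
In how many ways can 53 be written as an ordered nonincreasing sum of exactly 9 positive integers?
p(53, 9 parts) = 22380

Partitions of n into exactly k parts are in bijection with partitions of n − k into at most k parts (subtract 1 from each part). So p(53, exactly 9) = p(44, parts ≤ 9). Computing via the recurrence p(m, j) = p(m, j−1) + p(m−j, j) gives 22380.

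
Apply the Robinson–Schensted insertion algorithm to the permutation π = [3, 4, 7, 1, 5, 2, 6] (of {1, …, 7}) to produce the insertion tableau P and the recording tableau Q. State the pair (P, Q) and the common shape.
P = [1, 2, 5, 6] / [3, 4] / [7];  Q = [1, 2, 3, 7] / [4, 5] / [6];  common shape = (4, 2, 1)

Row-insert the values π_1, π_2, … into P one at a time, bumping the leftmost entry strictly greater than the inserted value down to the next row. The recording tableau Q records, in position (i, j), the step at which that cell was added to P.
  Insert 3 (step 1): P = [3];  Q = [1]
  Insert 4 (step 2): P = [3, 4];  Q = [1, 2]
  Insert 7 (step 3): P = [3, 4, 7];  Q = [1, 2, 3]
  Insert 1 (step 4): P = [1, 4, 7] / [3];  Q = [1, 2, 3] / [4]
  Insert 5 (step 5): P = [1, 4, 5] / [3, 7];  Q = [1, 2, 3] / [4, 5]
  Insert 2 (step 6): P = [1, 2, 5] / [3, 4] / [7];  Q = [1, 2, 3] / [4, 5] / [6]
  Insert 6 (step 7): P = [1, 2, 5, 6] / [3, 4] / [7];  Q = [1, 2, 3, 7] / [4, 5] / [6]
Final shape: (4, 2, 1).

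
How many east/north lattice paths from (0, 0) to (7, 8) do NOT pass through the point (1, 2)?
Number of paths = 3663

Total paths from (0, 0) to (7, 8): C(15, 7) = 6435. Paths through (1, 2): (paths (0, 0) → (1, 2)) × (paths (1, 2) → (7, 8)) = C(3, 1) · C(12, 6) = 3 · 924 = 2772. Avoidance count = 6435 − 2772 = 3663.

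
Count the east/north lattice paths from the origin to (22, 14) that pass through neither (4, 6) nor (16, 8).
Number of paths = 2806301886

Inclusion–exclusion. Total paths: C(36, 22) = 3796297200. Through P₁: C(10, 4)·C(26, 18) = 328077750. Through P₂: C(24, 16)·C(12, 6) = 679575204. Since P₁ is strictly southwest of P₂, a monotone path through both must visit P₁ then P₂; paths through both = C(10, 4)·C(14, 12)·C(12, 6) = 17657640. Avoid both = 3796297200 − 328077750 − 679575204 + 17657640 = 2806301886.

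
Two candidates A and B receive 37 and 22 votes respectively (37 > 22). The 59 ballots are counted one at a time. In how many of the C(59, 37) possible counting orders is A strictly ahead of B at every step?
Strict-lead orderings = 2279079007118550

Total orderings of the 59 votes with 37 for A: C(59, 37) = 8964377427999630. By the Bertrand ballot formula (Cycle Lemma / reflection principle), the number of orderings in which A is strictly ahead of B throughout is (p − q)/(p + q) · C(p + q, p) = (37 − 22)/(37 + 22) · 8964377427999630 = 2279079007118550.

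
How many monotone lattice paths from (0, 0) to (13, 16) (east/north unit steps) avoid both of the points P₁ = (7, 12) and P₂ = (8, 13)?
Number of paths = 51530451

Inclusion–exclusion. Total paths: C(29, 13) = 67863915. Through P₁: C(19, 7)·C(10, 6) = 10581480. Through P₂: C(21, 8)·C(8, 5) = 11395440. Since P₁ is strictly southwest of P₂, a monotone path through both must visit P₁ then P₂; paths through both = C(19, 7)·C(2, 1)·C(8, 5) = 5643456. Avoid both = 67863915 − 10581480 − 11395440 + 5643456 = 51530451.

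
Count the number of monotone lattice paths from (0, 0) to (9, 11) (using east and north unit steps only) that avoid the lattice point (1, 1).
Number of paths = 80444

Total paths from (0, 0) to (9, 11): C(20, 9) = 167960. Paths through (1, 1): (paths (0, 0) → (1, 1)) × (paths (1, 1) → (9, 11)) = C(2, 1) · C(18, 8) = 2 · 43758 = 87516. Avoidance count = 167960 − 87516 = 80444.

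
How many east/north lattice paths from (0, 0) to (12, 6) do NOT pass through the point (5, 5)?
Number of paths = 16548

Total paths from (0, 0) to (12, 6): C(18, 12) = 18564. Paths through (5, 5): (paths (0, 0) → (5, 5)) × (paths (5, 5) → (12, 6)) = C(10, 5) · C(8, 7) = 252 · 8 = 2016. Avoidance count = 18564 − 2016 = 16548.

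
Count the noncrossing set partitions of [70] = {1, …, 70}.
C_70 = 1321422108420282270489942177190229544600

These noncrossing partitions are counted by the Catalan number C_n = (1/(n + 1)) · C(2n, n). For n = 70: C_70 = (1/71) · C(140, 70) = 93820969697840041204785894580506297666600/71 = 1321422108420282270489942177190229544600.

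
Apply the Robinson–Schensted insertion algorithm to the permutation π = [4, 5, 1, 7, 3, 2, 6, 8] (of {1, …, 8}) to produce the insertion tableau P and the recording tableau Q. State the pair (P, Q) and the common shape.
P = [1, 2, 6, 8] / [3, 5, 7] / [4];  Q = [1, 2, 4, 8] / [3, 5, 7] / [6];  common shape = (4, 3, 1)

Row-insert the values π_1, π_2, … into P one at a time, bumping the leftmost entry strictly greater than the inserted value down to the next row. The recording tableau Q records, in position (i, j), the step at which that cell was added to P.
  Insert 4 (step 1): P = [4];  Q = [1]
  Insert 5 (step 2): P = [4, 5];  Q = [1, 2]
  Insert 1 (step 3): P = [1, 5] / [4];  Q = [1, 2] / [3]
  Insert 7 (step 4): P = [1, 5, 7] / [4];  Q = [1, 2, 4] / [3]
  Insert 3 (step 5): P = [1, 3, 7] / [4, 5];  Q = [1, 2, 4] / [3, 5]
  Insert 2 (step 6): P = [1, 2, 7] / [3, 5] / [4];  Q = [1, 2, 4] / [3, 5] / [6]
  Insert 6 (step 7): P = [1, 2, 6] / [3, 5, 7] / [4];  Q = [1, 2, 4] / [3, 5, 7] / [6]
  Insert 8 (step 8): P = [1, 2, 6, 8] / [3, 5, 7] / [4];  Q = [1, 2, 4, 8] / [3, 5, 7] / [6]
Final shape: (4, 3, 1).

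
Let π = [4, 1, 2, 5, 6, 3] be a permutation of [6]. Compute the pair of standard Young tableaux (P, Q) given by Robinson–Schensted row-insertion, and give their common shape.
P = [1, 2, 3, 6] / [4, 5];  Q = [1, 3, 4, 5] / [2, 6];  common shape = (4, 2)

Row-insert the values π_1, π_2, … into P one at a time, bumping the leftmost entry strictly greater than the inserted value down to the next row. The recording tableau Q records, in position (i, j), the step at which that cell was added to P.
  Insert 4 (step 1): P = [4];  Q = [1]
  Insert 1 (step 2): P = [1] / [4];  Q = [1] / [2]
  Insert 2 (step 3): P = [1, 2] / [4];  Q = [1, 3] / [2]
  Insert 5 (step 4): P = [1, 2, 5] / [4];  Q = [1, 3, 4] / [2]
  Insert 6 (step 5): P = [1, 2, 5, 6] / [4];  Q = [1, 3, 4, 5] / [2]
  Insert 3 (step 6): P = [1, 2, 3, 6] / [4, 5];  Q = [1, 3, 4, 5] / [2, 6]
Final shape: (4, 2).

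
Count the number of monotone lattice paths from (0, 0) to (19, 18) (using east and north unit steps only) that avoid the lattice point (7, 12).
Number of paths = 16737229068

Total paths from (0, 0) to (19, 18): C(37, 19) = 17672631900. Paths through (7, 12): (paths (0, 0) → (7, 12)) × (paths (7, 12) → (19, 18)) = C(19, 7) · C(18, 12) = 50388 · 18564 = 935402832. Avoidance count = 17672631900 − 935402832 = 16737229068.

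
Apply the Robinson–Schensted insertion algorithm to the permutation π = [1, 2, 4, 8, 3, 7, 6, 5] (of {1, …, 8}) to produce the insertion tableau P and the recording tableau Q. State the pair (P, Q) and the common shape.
P = [1, 2, 3, 5] / [4, 6] / [7] / [8];  Q = [1, 2, 3, 4] / [5, 6] / [7] / [8];  common shape = (4, 2, 1, 1)

Row-insert the values π_1, π_2, … into P one at a time, bumping the leftmost entry strictly greater than the inserted value down to the next row. The recording tableau Q records, in position (i, j), the step at which that cell was added to P.
  Insert 1 (step 1): P = [1];  Q = [1]
  Insert 2 (step 2): P = [1, 2];  Q = [1, 2]
  Insert 4 (step 3): P = [1, 2, 4];  Q = [1, 2, 3]
  Insert 8 (step 4): P = [1, 2, 4, 8];  Q = [1, 2, 3, 4]
  Insert 3 (step 5): P = [1, 2, 3, 8] / [4];  Q = [1, 2, 3, 4] / [5]
  Insert 7 (step 6): P = [1, 2, 3, 7] / [4, 8];  Q = [1, 2, 3, 4] / [5, 6]
  Insert 6 (step 7): P = [1, 2, 3, 6] / [4, 7] / [8];  Q = [1, 2, 3, 4] / [5, 6] / [7]
  Insert 5 (step 8): P = [1, 2, 3, 5] / [4, 6] / [7] / [8];  Q = [1, 2, 3, 4] / [5, 6] / [7] / [8]
Final shape: (4, 2, 1, 1).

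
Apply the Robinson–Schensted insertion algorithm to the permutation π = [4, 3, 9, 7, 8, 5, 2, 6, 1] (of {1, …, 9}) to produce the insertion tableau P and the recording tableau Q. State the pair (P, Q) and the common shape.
P = [1, 5, 6] / [2, 7, 8] / [3] / [4] / [9];  Q = [1, 3, 5] / [2, 4, 8] / [6] / [7] / [9];  common shape = (3, 3, 1, 1, 1)

Row-insert the values π_1, π_2, … into P one at a time, bumping the leftmost entry strictly greater than the inserted value down to the next row. The recording tableau Q records, in position (i, j), the step at which that cell was added to P.
  Insert 4 (step 1): P = [4];  Q = [1]
  Insert 3 (step 2): P = [3] / [4];  Q = [1] / [2]
  Insert 9 (step 3): P = [3, 9] / [4];  Q = [1, 3] / [2]
  Insert 7 (step 4): P = [3, 7] / [4, 9];  Q = [1, 3] / [2, 4]
  Insert 8 (step 5): P = [3, 7, 8] / [4, 9];  Q = [1, 3, 5] / [2, 4]
  Insert 5 (step 6): P = [3, 5, 8] / [4, 7] / [9];  Q = [1, 3, 5] / [2, 4] / [6]
  Insert 2 (step 7): P = [2, 5, 8] / [3, 7] / [4] / [9];  Q = [1, 3, 5] / [2, 4] / [6] / [7]
  Insert 6 (step 8): P = [2, 5, 6] / [3, 7, 8] / [4] / [9];  Q = [1, 3, 5] / [2, 4, 8] / [6] / [7]
  Insert 1 (step 9): P = [1, 5, 6] / [2, 7, 8] / [3] / [4] / [9];  Q = [1, 3, 5] / [2, 4, 8] / [6] / [7] / [9]
Final shape: (3, 3, 1, 1, 1).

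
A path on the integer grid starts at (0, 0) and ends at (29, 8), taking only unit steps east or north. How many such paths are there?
Number of paths = 38608020

A monotone lattice path from (0, 0) to (29, 8) consists of 29 east steps and 8 north steps in some order, so it is determined by which 29 of the 37 steps are east. The count is C(37, 29) = 38608020.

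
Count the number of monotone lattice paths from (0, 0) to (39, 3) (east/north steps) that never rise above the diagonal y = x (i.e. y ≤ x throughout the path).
Number of paths = 10619

By the reflection principle (André's argument), the number of monotone paths to (39, 3) with n ≤ m that never go above y = x is C(42, 39) − C(42, 40) = 11480 − 861 = 10619.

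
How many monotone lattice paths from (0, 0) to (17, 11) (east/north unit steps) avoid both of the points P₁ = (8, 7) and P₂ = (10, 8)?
Number of paths = 13938795

Inclusion–exclusion. Total paths: C(28, 17) = 21474180. Through P₁: C(15, 8)·C(13, 9) = 4601025. Through P₂: C(18, 10)·C(10, 7) = 5250960. Since P₁ is strictly southwest of P₂, a monotone path through both must visit P₁ then P₂; paths through both = C(15, 8)·C(3, 2)·C(10, 7) = 2316600. Avoid both = 21474180 − 4601025 − 5250960 + 2316600 = 13938795.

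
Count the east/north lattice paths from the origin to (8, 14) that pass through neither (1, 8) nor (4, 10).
Number of paths = 240556

Inclusion–exclusion. Total paths: C(22, 8) = 319770. Through P₁: C(9, 1)·C(13, 7) = 15444. Through P₂: C(14, 4)·C(8, 4) = 70070. Since P₁ is strictly southwest of P₂, a monotone path through both must visit P₁ then P₂; paths through both = C(9, 1)·C(5, 3)·C(8, 4) = 6300. Avoid both = 319770 − 15444 − 70070 + 6300 = 240556.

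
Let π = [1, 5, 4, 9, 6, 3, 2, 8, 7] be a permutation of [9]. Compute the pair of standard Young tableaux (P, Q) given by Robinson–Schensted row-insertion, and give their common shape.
P = [1, 2, 6, 7] / [3, 8] / [4, 9] / [5];  Q = [1, 2, 4, 8] / [3, 5] / [6, 9] / [7];  common shape = (4, 2, 2, 1)

Row-insert the values π_1, π_2, … into P one at a time, bumping the leftmost entry strictly greater than the inserted value down to the next row. The recording tableau Q records, in position (i, j), the step at which that cell was added to P.
  Insert 1 (step 1): P = [1];  Q = [1]
  Insert 5 (step 2): P = [1, 5];  Q = [1, 2]
  Insert 4 (step 3): P = [1, 4] / [5];  Q = [1, 2] / [3]
  Insert 9 (step 4): P = [1, 4, 9] / [5];  Q = [1, 2, 4] / [3]
  Insert 6 (step 5): P = [1, 4, 6] / [5, 9];  Q = [1, 2, 4] / [3, 5]
  Insert 3 (step 6): P = [1, 3, 6] / [4, 9] / [5];  Q = [1, 2, 4] / [3, 5] / [6]
  Insert 2 (step 7): P = [1, 2, 6] / [3, 9] / [4] / [5];  Q = [1, 2, 4] / [3, 5] / [6] / [7]
  Insert 8 (step 8): P = [1, 2, 6, 8] / [3, 9] / [4] / [5];  Q = [1, 2, 4, 8] / [3, 5] / [6] / [7]
  Insert 7 (step 9): P = [1, 2, 6, 7] / [3, 8] / [4, 9] / [5];  Q = [1, 2, 4, 8] / [3, 5] / [6, 9] / [7]
Final shape: (4, 2, 2, 1).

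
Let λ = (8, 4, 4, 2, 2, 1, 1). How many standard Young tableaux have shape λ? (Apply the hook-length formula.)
# SYT of shape (8, 4, 4, 2, 2, 1, 1) = 2618916300

Hook-length formula: f^λ = n! / Π hook(c), product over all cells c of the Young diagram. For λ = (8, 4, 4, 2, 2, 1, 1), n = 22 boxes. Hook lengths by row (left-to-right, top-to-bottom): [14, 11, 8, 7, 4, 3, 2, 1]; [9, 6, 3, 2]; [8, 5, 2, 1]; [5, 2]; [4, 1]; [2]; [1]. Product of hooks = 429185433600. So f^λ = 22! / 429185433600 = 1124000727777607680000 / 429185433600 = 2618916300.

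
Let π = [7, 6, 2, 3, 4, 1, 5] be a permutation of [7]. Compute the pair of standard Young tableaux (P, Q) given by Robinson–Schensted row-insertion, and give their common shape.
P = [1, 3, 4, 5] / [2] / [6] / [7];  Q = [1, 4, 5, 7] / [2] / [3] / [6];  common shape = (4, 1, 1, 1)

Row-insert the values π_1, π_2, … into P one at a time, bumping the leftmost entry strictly greater than the inserted value down to the next row. The recording tableau Q records, in position (i, j), the step at which that cell was added to P.
  Insert 7 (step 1): P = [7];  Q = [1]
  Insert 6 (step 2): P = [6] / [7];  Q = [1] / [2]
  Insert 2 (step 3): P = [2] / [6] / [7];  Q = [1] / [2] / [3]
  Insert 3 (step 4): P = [2, 3] / [6] / [7];  Q = [1, 4] / [2] / [3]
  Insert 4 (step 5): P = [2, 3, 4] / [6] / [7];  Q = [1, 4, 5] / [2] / [3]
  Insert 1 (step 6): P = [1, 3, 4] / [2] / [6] / [7];  Q = [1, 4, 5] / [2] / [3] / [6]
  Insert 5 (step 7): P = [1, 3, 4, 5] / [2] / [6] / [7];  Q = [1, 4, 5, 7] / [2] / [3] / [6]
Final shape: (4, 1, 1, 1).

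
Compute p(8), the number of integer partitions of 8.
p(8) = 22

List all partitions of 8: 8, 7+1, 6+2, 6+1+1, 5+3, 5+2+1, 5+1+1+1, 4+4, 4+3+1, 4+2+2, 4+2+1+1, 4+1+1+1+1, 3+3+2, 3+3+1+1, 3+2+2+1, 3+2+1+1+1, 3+1+1+1+1+1, 2+2+2+2, 2+2+2+1+1, 2+2+1+1+1+1, 2+1+1+1+1+1+1, 1+1+1+1+1+1+1+1. Counting them gives p(8) = 22.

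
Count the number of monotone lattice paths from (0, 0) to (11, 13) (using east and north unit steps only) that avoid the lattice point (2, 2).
Number of paths = 1488384

Total paths from (0, 0) to (11, 13): C(24, 11) = 2496144. Paths through (2, 2): (paths (0, 0) → (2, 2)) × (paths (2, 2) → (11, 13)) = C(4, 2) · C(20, 9) = 6 · 167960 = 1007760. Avoidance count = 2496144 − 1007760 = 1488384.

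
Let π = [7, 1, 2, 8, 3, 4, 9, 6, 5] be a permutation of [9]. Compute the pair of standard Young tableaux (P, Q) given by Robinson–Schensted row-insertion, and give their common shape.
P = [1, 2, 3, 4, 5] / [6, 8, 9] / [7];  Q = [1, 3, 4, 6, 7] / [2, 5, 8] / [9];  common shape = (5, 3, 1)

Row-insert the values π_1, π_2, … into P one at a time, bumping the leftmost entry strictly greater than the inserted value down to the next row. The recording tableau Q records, in position (i, j), the step at which that cell was added to P.
  Insert 7 (step 1): P = [7];  Q = [1]
  Insert 1 (step 2): P = [1] / [7];  Q = [1] / [2]
  Insert 2 (step 3): P = [1, 2] / [7];  Q = [1, 3] / [2]
  Insert 8 (step 4): P = [1, 2, 8] / [7];  Q = [1, 3, 4] / [2]
  Insert 3 (step 5): P = [1, 2, 3] / [7, 8];  Q = [1, 3, 4] / [2, 5]
  Insert 4 (step 6): P = [1, 2, 3, 4] / [7, 8];  Q = [1, 3, 4, 6] / [2, 5]
  Insert 9 (step 7): P = [1, 2, 3, 4, 9] / [7, 8];  Q = [1, 3, 4, 6, 7] / [2, 5]
  Insert 6 (step 8): P = [1, 2, 3, 4, 6] / [7, 8, 9];  Q = [1, 3, 4, 6, 7] / [2, 5, 8]
  Insert 5 (step 9): P = [1, 2, 3, 4, 5] / [6, 8, 9] / [7];  Q = [1, 3, 4, 6, 7] / [2, 5, 8] / [9]
Final shape: (5, 3, 1).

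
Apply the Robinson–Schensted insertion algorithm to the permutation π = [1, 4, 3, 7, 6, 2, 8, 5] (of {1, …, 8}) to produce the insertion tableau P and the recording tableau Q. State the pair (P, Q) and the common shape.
P = [1, 2, 5, 8] / [3, 6] / [4, 7];  Q = [1, 2, 4, 7] / [3, 5] / [6, 8];  common shape = (4, 2, 2)

Row-insert the values π_1, π_2, … into P one at a time, bumping the leftmost entry strictly greater than the inserted value down to the next row. The recording tableau Q records, in position (i, j), the step at which that cell was added to P.
  Insert 1 (step 1): P = [1];  Q = [1]
  Insert 4 (step 2): P = [1, 4];  Q = [1, 2]
  Insert 3 (step 3): P = [1, 3] / [4];  Q = [1, 2] / [3]
  Insert 7 (step 4): P = [1, 3, 7] / [4];  Q = [1, 2, 4] / [3]
  Insert 6 (step 5): P = [1, 3, 6] / [4, 7];  Q = [1, 2, 4] / [3, 5]
  Insert 2 (step 6): P = [1, 2, 6] / [3, 7] / [4];  Q = [1, 2, 4] / [3, 5] / [6]
  Insert 8 (step 7): P = [1, 2, 6, 8] / [3, 7] / [4];  Q = [1, 2, 4, 7] / [3, 5] / [6]
  Insert 5 (step 8): P = [1, 2, 5, 8] / [3, 6] / [4, 7];  Q = [1, 2, 4, 7] / [3, 5] / [6, 8]
Final shape: (4, 2, 2).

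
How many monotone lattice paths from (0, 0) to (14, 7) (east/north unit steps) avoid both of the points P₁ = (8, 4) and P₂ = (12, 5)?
Number of paths = 52422

Inclusion–exclusion. Total paths: C(21, 14) = 116280. Through P₁: C(12, 8)·C(9, 6) = 41580. Through P₂: C(17, 12)·C(4, 2) = 37128. Since P₁ is strictly southwest of P₂, a monotone path through both must visit P₁ then P₂; paths through both = C(12, 8)·C(5, 4)·C(4, 2) = 14850. Avoid both = 116280 − 41580 − 37128 + 14850 = 52422.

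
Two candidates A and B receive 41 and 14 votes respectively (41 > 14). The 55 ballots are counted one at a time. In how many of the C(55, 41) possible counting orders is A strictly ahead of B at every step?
Strict-lead orderings = 2137196768490

Total orderings of the 55 votes with 41 for A: C(55, 41) = 4353548972850. By the Bertrand ballot formula (Cycle Lemma / reflection principle), the number of orderings in which A is strictly ahead of B throughout is (p − q)/(p + q) · C(p + q, p) = (41 − 14)/(41 + 14) · 4353548972850 = 2137196768490.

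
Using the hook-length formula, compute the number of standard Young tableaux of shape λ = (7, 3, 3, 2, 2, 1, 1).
# SYT of shape (7, 3, 3, 2, 2, 1, 1) = 31081644

Hook-length formula: f^λ = n! / Π hook(c), product over all cells c of the Young diagram. For λ = (7, 3, 3, 2, 2, 1, 1), n = 19 boxes. Hook lengths by row (left-to-right, top-to-bottom): [13, 10, 7, 4, 3, 2, 1]; [8, 5, 2]; [7, 4, 1]; [5, 2]; [4, 1]; [2]; [1]. Product of hooks = 3913728000. So f^λ = 19! / 3913728000 = 121645100408832000 / 3913728000 = 31081644.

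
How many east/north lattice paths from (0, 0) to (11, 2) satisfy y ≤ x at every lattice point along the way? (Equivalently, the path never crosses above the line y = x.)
Number of paths = 65

By the reflection principle (André's argument), the number of monotone paths to (11, 2) with n ≤ m that never go above y = x is C(13, 11) − C(13, 12) = 78 − 13 = 65.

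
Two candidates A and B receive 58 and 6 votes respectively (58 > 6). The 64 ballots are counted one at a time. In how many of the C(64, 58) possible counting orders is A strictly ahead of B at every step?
Strict-lead orderings = 60916674

Total orderings of the 64 votes with 58 for A: C(64, 58) = 74974368. By the Bertrand ballot formula (Cycle Lemma / reflection principle), the number of orderings in which A is strictly ahead of B throughout is (p − q)/(p + q) · C(p + q, p) = (58 − 6)/(58 + 6) · 74974368 = 60916674.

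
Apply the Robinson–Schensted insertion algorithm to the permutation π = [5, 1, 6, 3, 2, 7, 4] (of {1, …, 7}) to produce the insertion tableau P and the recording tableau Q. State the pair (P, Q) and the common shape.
P = [1, 2, 4] / [3, 6, 7] / [5];  Q = [1, 3, 6] / [2, 4, 7] / [5];  common shape = (3, 3, 1)

Row-insert the values π_1, π_2, … into P one at a time, bumping the leftmost entry strictly greater than the inserted value down to the next row. The recording tableau Q records, in position (i, j), the step at which that cell was added to P.
  Insert 5 (step 1): P = [5];  Q = [1]
  Insert 1 (step 2): P = [1] / [5];  Q = [1] / [2]
  Insert 6 (step 3): P = [1, 6] / [5];  Q = [1, 3] / [2]
  Insert 3 (step 4): P = [1, 3] / [5, 6];  Q = [1, 3] / [2, 4]
  Insert 2 (step 5): P = [1, 2] / [3, 6] / [5];  Q = [1, 3] / [2, 4] / [5]
  Insert 7 (step 6): P = [1, 2, 7] / [3, 6] / [5];  Q = [1, 3, 6] / [2, 4] / [5]
  Insert 4 (step 7): P = [1, 2, 4] / [3, 6, 7] / [5];  Q = [1, 3, 6] / [2, 4, 7] / [5]
Final shape: (3, 3, 1).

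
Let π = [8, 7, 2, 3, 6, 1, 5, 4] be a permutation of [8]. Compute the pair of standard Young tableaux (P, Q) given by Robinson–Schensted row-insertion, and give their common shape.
P = [1, 3, 4] / [2, 5] / [6] / [7] / [8];  Q = [1, 4, 5] / [2, 7] / [3] / [6] / [8];  common shape = (3, 2, 1, 1, 1)

Row-insert the values π_1, π_2, … into P one at a time, bumping the leftmost entry strictly greater than the inserted value down to the next row. The recording tableau Q records, in position (i, j), the step at which that cell was added to P.
  Insert 8 (step 1): P = [8];  Q = [1]
  Insert 7 (step 2): P = [7] / [8];  Q = [1] / [2]
  Insert 2 (step 3): P = [2] / [7] / [8];  Q = [1] / [2] / [3]
  Insert 3 (step 4): P = [2, 3] / [7] / [8];  Q = [1, 4] / [2] / [3]
  Insert 6 (step 5): P = [2, 3, 6] / [7] / [8];  Q = [1, 4, 5] / [2] / [3]
  Insert 1 (step 6): P = [1, 3, 6] / [2] / [7] / [8];  Q = [1, 4, 5] / [2] / [3] / [6]
  Insert 5 (step 7): P = [1, 3, 5] / [2, 6] / [7] / [8];  Q = [1, 4, 5] / [2, 7] / [3] / [6]
  Insert 4 (step 8): P = [1, 3, 4] / [2, 5] / [6] / [7] / [8];  Q = [1, 4, 5] / [2, 7] / [3] / [6] / [8]
Final shape: (3, 2, 1, 1, 1).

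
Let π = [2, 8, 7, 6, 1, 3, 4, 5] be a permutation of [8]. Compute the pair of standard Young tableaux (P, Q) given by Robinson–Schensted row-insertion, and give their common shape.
P = [1, 3, 4, 5] / [2, 6] / [7] / [8];  Q = [1, 2, 7, 8] / [3, 6] / [4] / [5];  common shape = (4, 2, 1, 1)

Row-insert the values π_1, π_2, … into P one at a time, bumping the leftmost entry strictly greater than the inserted value down to the next row. The recording tableau Q records, in position (i, j), the step at which that cell was added to P.
  Insert 2 (step 1): P = [2];  Q = [1]
  Insert 8 (step 2): P = [2, 8];  Q = [1, 2]
  Insert 7 (step 3): P = [2, 7] / [8];  Q = [1, 2] / [3]
  Insert 6 (step 4): P = [2, 6] / [7] / [8];  Q = [1, 2] / [3] / [4]
  Insert 1 (step 5): P = [1, 6] / [2] / [7] / [8];  Q = [1, 2] / [3] / [4] / [5]
  Insert 3 (step 6): P = [1, 3] / [2, 6] / [7] / [8];  Q = [1, 2] / [3, 6] / [4] / [5]
  Insert 4 (step 7): P = [1, 3, 4] / [2, 6] / [7] / [8];  Q = [1, 2, 7] / [3, 6] / [4] / [5]
  Insert 5 (step 8): P = [1, 3, 4, 5] / [2, 6] / [7] / [8];  Q = [1, 2, 7, 8] / [3, 6] / [4] / [5]
Final shape: (4, 2, 1, 1).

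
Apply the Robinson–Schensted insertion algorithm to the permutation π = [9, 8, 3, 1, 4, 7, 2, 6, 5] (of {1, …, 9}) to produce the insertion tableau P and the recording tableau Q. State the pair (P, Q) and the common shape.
P = [1, 2, 5] / [3, 4, 6] / [7] / [8] / [9];  Q = [1, 5, 6] / [2, 7, 8] / [3] / [4] / [9];  common shape = (3, 3, 1, 1, 1)

Row-insert the values π_1, π_2, … into P one at a time, bumping the leftmost entry strictly greater than the inserted value down to the next row. The recording tableau Q records, in position (i, j), the step at which that cell was added to P.
  Insert 9 (step 1): P = [9];  Q = [1]
  Insert 8 (step 2): P = [8] / [9];  Q = [1] / [2]
  Insert 3 (step 3): P = [3] / [8] / [9];  Q = [1] / [2] / [3]
  Insert 1 (step 4): P = [1] / [3] / [8] / [9];  Q = [1] / [2] / [3] / [4]
  Insert 4 (step 5): P = [1, 4] / [3] / [8] / [9];  Q = [1, 5] / [2] / [3] / [4]
  Insert 7 (step 6): P = [1, 4, 7] / [3] / [8] / [9];  Q = [1, 5, 6] / [2] / [3] / [4]
  Insert 2 (step 7): P = [1, 2, 7] / [3, 4] / [8] / [9];  Q = [1, 5, 6] / [2, 7] / [3] / [4]
  Insert 6 (step 8): P = [1, 2, 6] / [3, 4, 7] / [8] / [9];  Q = [1, 5, 6] / [2, 7, 8] / [3] / [4]
  Insert 5 (step 9): P = [1, 2, 5] / [3, 4, 6] / [7] / [8] / [9];  Q = [1, 5, 6] / [2, 7, 8] / [3] / [4] / [9]
Final shape: (3, 3, 1, 1, 1).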